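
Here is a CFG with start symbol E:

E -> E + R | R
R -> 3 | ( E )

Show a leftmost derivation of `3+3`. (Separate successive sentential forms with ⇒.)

E ⇒ E+R   [E -> E + R]
E+R ⇒ R+R   [E -> R]
R+R ⇒ 3+R   [R -> 3]
3+R ⇒ 3+3   [R -> 3]

E ⇒ E+R ⇒ R+R ⇒ 3+R ⇒ 3+3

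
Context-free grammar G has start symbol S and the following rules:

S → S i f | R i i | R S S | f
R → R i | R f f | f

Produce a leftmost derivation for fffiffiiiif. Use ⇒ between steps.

S⇒Sif⇒Riiif⇒Riiiif⇒Rffiiiif⇒Riffiiiif⇒Rffiffiiiif⇒fffiffiiiif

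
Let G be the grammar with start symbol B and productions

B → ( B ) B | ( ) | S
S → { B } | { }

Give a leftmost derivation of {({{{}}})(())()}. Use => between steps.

B => S   [B → S]
S => {B}   [S → { B }]
{B} => {(B)B}   [B → ( B ) B]
{(B)B} => {(S)B}   [B → S]
{(S)B} => {({B})B}   [S → { B }]
{({B})B} => {({S})B}   [B → S]
{({S})B} => {({{B}})B}   [S → { B }]
{({{B}})B} => {({{S}})B}   [B → S]
{({{S}})B} => {({{{}}})B}   [S → { }]
{({{{}}})B} => {({{{}}})(B)B}   [B → ( B ) B]
{({{{}}})(B)B} => {({{{}}})(())B}   [B → ( )]
{({{{}}})(())B} => {({{{}}})(())()}   [B → ( )]

B=>S=>{B}=>{(B)B}=>{(S)B}=>{({B})B}=>{({S})B}=>{({{B}})B}=>{({{S}})B}=>{({{{}}})B}=>{({{{}}})(B)B}=>{({{{}}})(())B}=>{({{{}}})(())()}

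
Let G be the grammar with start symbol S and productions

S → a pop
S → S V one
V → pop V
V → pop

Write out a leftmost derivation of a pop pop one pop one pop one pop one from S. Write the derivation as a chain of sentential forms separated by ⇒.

S ⇒ S V one ⇒ S V one V one ⇒ S V one V one V one ⇒ S V one V one V one V one ⇒ a pop V one V one V one V one ⇒ a pop pop one V one V one V one ⇒ a pop pop one pop one V one V one ⇒ a pop pop one pop one pop one V one ⇒ a pop pop one pop one pop one pop one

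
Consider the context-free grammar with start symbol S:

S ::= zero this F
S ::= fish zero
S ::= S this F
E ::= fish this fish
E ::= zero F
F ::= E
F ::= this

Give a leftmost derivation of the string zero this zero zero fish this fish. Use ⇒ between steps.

S ⇒ zero this F ⇒ zero this E ⇒ zero this zero F ⇒ zero this zero E ⇒ zero this zero zero F ⇒ zero this zero zero E ⇒ zero this zero zero fish this fish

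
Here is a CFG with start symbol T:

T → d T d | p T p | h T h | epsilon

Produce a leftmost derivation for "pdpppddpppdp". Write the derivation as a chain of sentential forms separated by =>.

T => pTp   [T → p T p]
pTp => pdTdp   [T → d T d]
pdTdp => pdpTpdp   [T → p T p]
pdpTpdp => pdppTppdp   [T → p T p]
pdppTppdp => pdpppTpppdp   [T → p T p]
pdpppTpppdp => pdpppdTdpppdp   [T → d T d]
pdpppdTdpppdp => pdpppddpppdp   [T → epsilon]

T => pTp => pdTdp => pdpTpdp => pdppTppdp => pdpppTpppdp => pdpppdTdpppdp => pdpppddpppdp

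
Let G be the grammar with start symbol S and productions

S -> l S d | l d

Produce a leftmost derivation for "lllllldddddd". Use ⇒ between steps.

S⇒lSd⇒llSdd⇒lllSddd⇒llllSdddd⇒lllllSddddd⇒lllllldddddd

S ⇒ lSd   [S -> l S d]
lSd ⇒ llSdd   [S -> l S d]
llSdd ⇒ lllSddd   [S -> l S d]
lllSddd ⇒ llllSdddd   [S -> l S d]
llllSdddd ⇒ lllllSddddd   [S -> l S d]
lllllSddddd ⇒ lllllldddddd   [S -> l d]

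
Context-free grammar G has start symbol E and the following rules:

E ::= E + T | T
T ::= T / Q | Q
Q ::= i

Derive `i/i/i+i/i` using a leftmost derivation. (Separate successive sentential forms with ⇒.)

E ⇒ E+T ⇒ T+T ⇒ T/Q+T ⇒ T/Q/Q+T ⇒ Q/Q/Q+T ⇒ i/Q/Q+T ⇒ i/i/Q+T ⇒ i/i/i+T ⇒ i/i/i+T/Q ⇒ i/i/i+Q/Q ⇒ i/i/i+i/Q ⇒ i/i/i+i/i

E ⇒ E+T   [E ::= E + T]
E+T ⇒ T+T   [E ::= T]
T+T ⇒ T/Q+T   [T ::= T / Q]
T/Q+T ⇒ T/Q/Q+T   [T ::= T / Q]
T/Q/Q+T ⇒ Q/Q/Q+T   [T ::= Q]
Q/Q/Q+T ⇒ i/Q/Q+T   [Q ::= i]
i/Q/Q+T ⇒ i/i/Q+T   [Q ::= i]
i/i/Q+T ⇒ i/i/i+T   [Q ::= i]
i/i/i+T ⇒ i/i/i+T/Q   [T ::= T / Q]
i/i/i+T/Q ⇒ i/i/i+Q/Q   [T ::= Q]
i/i/i+Q/Q ⇒ i/i/i+i/Q   [Q ::= i]
i/i/i+i/Q ⇒ i/i/i+i/i   [Q ::= i]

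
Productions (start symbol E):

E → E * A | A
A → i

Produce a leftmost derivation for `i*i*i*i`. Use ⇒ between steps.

E ⇒ E*A   [E → E * A]
E*A ⇒ E*A*A   [E → E * A]
E*A*A ⇒ E*A*A*A   [E → E * A]
E*A*A*A ⇒ A*A*A*A   [E → A]
A*A*A*A ⇒ i*A*A*A   [A → i]
i*A*A*A ⇒ i*i*A*A   [A → i]
i*i*A*A ⇒ i*i*i*A   [A → i]
i*i*i*A ⇒ i*i*i*i   [A → i]

E⇒E*A⇒E*A*A⇒E*A*A*A⇒A*A*A*A⇒i*A*A*A⇒i*i*A*A⇒i*i*i*A⇒i*i*i*i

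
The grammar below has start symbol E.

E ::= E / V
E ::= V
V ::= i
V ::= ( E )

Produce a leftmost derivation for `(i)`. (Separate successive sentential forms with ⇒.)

E⇒V⇒(E)⇒(V)⇒(i)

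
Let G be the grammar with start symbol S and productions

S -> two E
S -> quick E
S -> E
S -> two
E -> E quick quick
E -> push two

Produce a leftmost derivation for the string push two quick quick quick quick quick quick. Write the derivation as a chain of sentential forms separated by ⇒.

S ⇒ E   [S -> E]
E ⇒ E quick quick   [E -> E quick quick]
E quick quick ⇒ E quick quick quick quick   [E -> E quick quick]
E quick quick quick quick ⇒ E quick quick quick quick quick quick   [E -> E quick quick]
E quick quick quick quick quick quick ⇒ push two quick quick quick quick quick quick   [E -> push two]

S ⇒ E ⇒ E quick quick ⇒ E quick quick quick quick ⇒ E quick quick quick quick quick quick ⇒ push two quick quick quick quick quick quick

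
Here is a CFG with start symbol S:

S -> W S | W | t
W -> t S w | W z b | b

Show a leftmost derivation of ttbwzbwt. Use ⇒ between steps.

S ⇒ WS   [S -> W S]
WS ⇒ tSwS   [W -> t S w]
tSwS ⇒ tWwS   [S -> W]
tWwS ⇒ tWzbwS   [W -> W z b]
tWzbwS ⇒ ttSwzbwS   [W -> t S w]
ttSwzbwS ⇒ ttWwzbwS   [S -> W]
ttWwzbwS ⇒ ttbwzbwS   [W -> b]
ttbwzbwS ⇒ ttbwzbwt   [S -> t]

S⇒WS⇒tSwS⇒tWwS⇒tWzbwS⇒ttSwzbwS⇒ttWwzbwS⇒ttbwzbwS⇒ttbwzbwt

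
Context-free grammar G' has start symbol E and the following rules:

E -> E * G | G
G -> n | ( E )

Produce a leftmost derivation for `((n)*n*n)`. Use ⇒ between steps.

E ⇒ G ⇒ (E) ⇒ (E*G) ⇒ (E*G*G) ⇒ (G*G*G) ⇒ ((E)*G*G) ⇒ ((G)*G*G) ⇒ ((n)*G*G) ⇒ ((n)*n*G) ⇒ ((n)*n*n)

E ⇒ G   [E -> G]
G ⇒ (E)   [G -> ( E )]
(E) ⇒ (E*G)   [E -> E * G]
(E*G) ⇒ (E*G*G)   [E -> E * G]
(E*G*G) ⇒ (G*G*G)   [E -> G]
(G*G*G) ⇒ ((E)*G*G)   [G -> ( E )]
((E)*G*G) ⇒ ((G)*G*G)   [E -> G]
((G)*G*G) ⇒ ((n)*G*G)   [G -> n]
((n)*G*G) ⇒ ((n)*n*G)   [G -> n]
((n)*n*G) ⇒ ((n)*n*n)   [G -> n]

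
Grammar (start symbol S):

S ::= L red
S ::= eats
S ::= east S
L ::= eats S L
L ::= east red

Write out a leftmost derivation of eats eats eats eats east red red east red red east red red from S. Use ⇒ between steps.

S ⇒ L red ⇒ eats S L red ⇒ eats L red L red ⇒ eats eats S L red L red ⇒ eats eats L red L red L red ⇒ eats eats eats S L red L red L red ⇒ eats eats eats eats L red L red L red ⇒ eats eats eats eats east red red L red L red ⇒ eats eats eats eats east red red east red red L red ⇒ eats eats eats eats east red red east red red east red red

S ⇒ L red   [S ::= L red]
L red ⇒ eats S L red   [L ::= eats S L]
eats S L red ⇒ eats L red L red   [S ::= L red]
eats L red L red ⇒ eats eats S L red L red   [L ::= eats S L]
eats eats S L red L red ⇒ eats eats L red L red L red   [S ::= L red]
eats eats L red L red L red ⇒ eats eats eats S L red L red L red   [L ::= eats S L]
eats eats eats S L red L red L red ⇒ eats eats eats eats L red L red L red   [S ::= eats]
eats eats eats eats L red L red L red ⇒ eats eats eats eats east red red L red L red   [L ::= east red]
eats eats eats eats east red red L red L red ⇒ eats eats eats eats east red red east red red L red   [L ::= east red]
eats eats eats eats east red red east red red L red ⇒ eats eats eats eats east red red east red red east red red   [L ::= east red]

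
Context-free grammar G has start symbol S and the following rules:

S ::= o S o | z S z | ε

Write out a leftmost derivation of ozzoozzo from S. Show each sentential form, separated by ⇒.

S ⇒ oSo   [S ::= o S o]
oSo ⇒ ozSzo   [S ::= z S z]
ozSzo ⇒ ozzSzzo   [S ::= z S z]
ozzSzzo ⇒ ozzoSozzo   [S ::= o S o]
ozzoSozzo ⇒ ozzoozzo   [S ::= ε]

S⇒oSo⇒ozSzo⇒ozzSzzo⇒ozzoSozzo⇒ozzoozzo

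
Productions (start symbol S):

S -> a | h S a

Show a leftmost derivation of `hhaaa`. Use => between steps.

S => hSa   [S -> h S a]
hSa => hhSaa   [S -> h S a]
hhSaa => hhaaa   [S -> a]

S => hSa => hhSaa => hhaaa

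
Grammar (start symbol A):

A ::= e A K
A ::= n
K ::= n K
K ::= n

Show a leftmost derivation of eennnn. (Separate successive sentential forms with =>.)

A => eAK   [A ::= e A K]
eAK => eeAKK   [A ::= e A K]
eeAKK => eenKK   [A ::= n]
eenKK => eennK   [K ::= n]
eennK => eennnK   [K ::= n K]
eennnK => eennnn   [K ::= n]

A=>eAK=>eeAKK=>eenKK=>eennK=>eennnK=>eennnn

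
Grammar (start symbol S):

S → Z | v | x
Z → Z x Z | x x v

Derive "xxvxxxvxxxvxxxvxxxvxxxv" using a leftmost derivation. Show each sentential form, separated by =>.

S => Z => ZxZ => ZxZxZ => xxvxZxZ => xxvxZxZxZ => xxvxZxZxZxZ => xxvxZxZxZxZxZ => xxvxxxvxZxZxZxZ => xxvxxxvxxxvxZxZxZ => xxvxxxvxxxvxxxvxZxZ => xxvxxxvxxxvxxxvxxxvxZ => xxvxxxvxxxvxxxvxxxvxxxv

S => Z   [S → Z]
Z => ZxZ   [Z → Z x Z]
ZxZ => ZxZxZ   [Z → Z x Z]
ZxZxZ => xxvxZxZ   [Z → x x v]
xxvxZxZ => xxvxZxZxZ   [Z → Z x Z]
xxvxZxZxZ => xxvxZxZxZxZ   [Z → Z x Z]
xxvxZxZxZxZ => xxvxZxZxZxZxZ   [Z → Z x Z]
xxvxZxZxZxZxZ => xxvxxxvxZxZxZxZ   [Z → x x v]
xxvxxxvxZxZxZxZ => xxvxxxvxxxvxZxZxZ   [Z → x x v]
xxvxxxvxxxvxZxZxZ => xxvxxxvxxxvxxxvxZxZ   [Z → x x v]
xxvxxxvxxxvxxxvxZxZ => xxvxxxvxxxvxxxvxxxvxZ   [Z → x x v]
xxvxxxvxxxvxxxvxxxvxZ => xxvxxxvxxxvxxxvxxxvxxxv   [Z → x x v]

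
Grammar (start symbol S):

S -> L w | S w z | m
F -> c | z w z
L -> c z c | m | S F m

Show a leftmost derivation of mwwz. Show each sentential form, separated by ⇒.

S ⇒ Swz ⇒ Lwwz ⇒ mwwz

S ⇒ Swz   [S -> S w z]
Swz ⇒ Lwwz   [S -> L w]
Lwwz ⇒ mwwz   [L -> m]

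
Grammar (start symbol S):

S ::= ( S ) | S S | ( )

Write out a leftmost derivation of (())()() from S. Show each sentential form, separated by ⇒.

S ⇒ SS   [S ::= S S]
SS ⇒ SSS   [S ::= S S]
SSS ⇒ (S)SS   [S ::= ( S )]
(S)SS ⇒ (())SS   [S ::= ( )]
(())SS ⇒ (())()S   [S ::= ( )]
(())()S ⇒ (())()()   [S ::= ( )]

S⇒SS⇒SSS⇒(S)SS⇒(())SS⇒(())()S⇒(())()()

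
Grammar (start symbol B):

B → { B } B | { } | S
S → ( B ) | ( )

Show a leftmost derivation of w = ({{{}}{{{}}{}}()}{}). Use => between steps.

B=>S=>(B)=>({B}B)=>({{B}B}B)=>({{{}}B}B)=>({{{}}{B}B}B)=>({{{}}{{B}B}B}B)=>({{{}}{{{}}B}B}B)=>({{{}}{{{}}{}}B}B)=>({{{}}{{{}}{}}S}B)=>({{{}}{{{}}{}}()}B)=>({{{}}{{{}}{}}()}{})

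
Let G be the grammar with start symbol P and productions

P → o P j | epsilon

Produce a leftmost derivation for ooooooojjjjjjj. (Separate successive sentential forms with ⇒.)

P ⇒ oPj   [P → o P j]
oPj ⇒ ooPjj   [P → o P j]
ooPjj ⇒ oooPjjj   [P → o P j]
oooPjjj ⇒ ooooPjjjj   [P → o P j]
ooooPjjjj ⇒ oooooPjjjjj   [P → o P j]
oooooPjjjjj ⇒ ooooooPjjjjjj   [P → o P j]
ooooooPjjjjjj ⇒ oooooooPjjjjjjj   [P → o P j]
oooooooPjjjjjjj ⇒ ooooooojjjjjjj   [P → epsilon]

P ⇒ oPj ⇒ ooPjj ⇒ oooPjjj ⇒ ooooPjjjj ⇒ oooooPjjjjj ⇒ ooooooPjjjjjj ⇒ oooooooPjjjjjjj ⇒ ooooooojjjjjjj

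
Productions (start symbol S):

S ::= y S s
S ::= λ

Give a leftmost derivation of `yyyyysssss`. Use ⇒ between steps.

S ⇒ ySs   [S ::= y S s]
ySs ⇒ yySss   [S ::= y S s]
yySss ⇒ yyySsss   [S ::= y S s]
yyySsss ⇒ yyyySssss   [S ::= y S s]
yyyySssss ⇒ yyyyySsssss   [S ::= y S s]
yyyyySsssss ⇒ yyyyysssss   [S ::= λ]

S ⇒ ySs ⇒ yySss ⇒ yyySsss ⇒ yyyySssss ⇒ yyyyySsssss ⇒ yyyyysssss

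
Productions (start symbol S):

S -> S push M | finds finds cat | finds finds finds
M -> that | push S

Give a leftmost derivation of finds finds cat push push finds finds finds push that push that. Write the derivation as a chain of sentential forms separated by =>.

S => S push M   [S -> S push M]
S push M => S push M push M   [S -> S push M]
S push M push M => S push M push M push M   [S -> S push M]
S push M push M push M => finds finds cat push M push M push M   [S -> finds finds cat]
finds finds cat push M push M push M => finds finds cat push push S push M push M   [M -> push S]
finds finds cat push push S push M push M => finds finds cat push push finds finds finds push M push M   [S -> finds finds finds]
finds finds cat push push finds finds finds push M push M => finds finds cat push push finds finds finds push that push M   [M -> that]
finds finds cat push push finds finds finds push that push M => finds finds cat push push finds finds finds push that push that   [M -> that]

S => S push M => S push M push M => S push M push M push M => finds finds cat push M push M push M => finds finds cat push push S push M push M => finds finds cat push push finds finds finds push M push M => finds finds cat push push finds finds finds push that push M => finds finds cat push push finds finds finds push that push that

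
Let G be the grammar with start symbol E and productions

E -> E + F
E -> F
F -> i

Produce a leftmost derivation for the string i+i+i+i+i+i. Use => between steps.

E=>E+F=>E+F+F=>E+F+F+F=>E+F+F+F+F=>E+F+F+F+F+F=>F+F+F+F+F+F=>i+F+F+F+F+F=>i+i+F+F+F+F=>i+i+i+F+F+F=>i+i+i+i+F+F=>i+i+i+i+i+F=>i+i+i+i+i+i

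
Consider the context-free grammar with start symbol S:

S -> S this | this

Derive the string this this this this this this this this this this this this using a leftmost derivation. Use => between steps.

S => S this => S this this => S this this this => S this this this this => S this this this this this => S this this this this this this => S this this this this this this this => S this this this this this this this this => S this this this this this this this this this => S this this this this this this this this this this => S this this this this this this this this this this this => this this this this this this this this this this this this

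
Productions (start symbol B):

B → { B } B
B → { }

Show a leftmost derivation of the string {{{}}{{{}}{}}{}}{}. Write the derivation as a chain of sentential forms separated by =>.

B => {B}B => {{B}B}B => {{{}}B}B => {{{}}{B}B}B => {{{}}{{B}B}B}B => {{{}}{{{}}B}B}B => {{{}}{{{}}{}}B}B => {{{}}{{{}}{}}{}}B => {{{}}{{{}}{}}{}}{}

B => {B}B   [B → { B } B]
{B}B => {{B}B}B   [B → { B } B]
{{B}B}B => {{{}}B}B   [B → { }]
{{{}}B}B => {{{}}{B}B}B   [B → { B } B]
{{{}}{B}B}B => {{{}}{{B}B}B}B   [B → { B } B]
{{{}}{{B}B}B}B => {{{}}{{{}}B}B}B   [B → { }]
{{{}}{{{}}B}B}B => {{{}}{{{}}{}}B}B   [B → { }]
{{{}}{{{}}{}}B}B => {{{}}{{{}}{}}{}}B   [B → { }]
{{{}}{{{}}{}}{}}B => {{{}}{{{}}{}}{}}{}   [B → { }]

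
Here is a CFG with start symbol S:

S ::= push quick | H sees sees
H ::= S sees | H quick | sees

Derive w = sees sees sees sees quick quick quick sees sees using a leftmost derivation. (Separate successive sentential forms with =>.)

S => H sees sees => H quick sees sees => H quick quick sees sees => H quick quick quick sees sees => S sees quick quick quick sees sees => H sees sees sees quick quick quick sees sees => sees sees sees sees quick quick quick sees sees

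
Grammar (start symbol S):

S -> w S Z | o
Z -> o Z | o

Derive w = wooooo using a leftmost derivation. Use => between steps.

S => wSZ => woZ => wooZ => woooZ => wooooZ => wooooo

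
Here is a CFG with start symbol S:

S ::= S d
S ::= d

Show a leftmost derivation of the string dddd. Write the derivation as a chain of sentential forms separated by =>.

S => Sd   [S ::= S d]
Sd => Sdd   [S ::= S d]
Sdd => Sddd   [S ::= S d]
Sddd => dddd   [S ::= d]

S => Sd => Sdd => Sddd => dddd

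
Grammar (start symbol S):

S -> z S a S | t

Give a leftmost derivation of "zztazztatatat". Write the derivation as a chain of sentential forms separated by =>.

S=>zSaS=>zzSaSaS=>zztaSaS=>zztazSaSaS=>zztazzSaSaSaS=>zztazztaSaSaS=>zztazztataSaS=>zztazztatataS=>zztazztatatat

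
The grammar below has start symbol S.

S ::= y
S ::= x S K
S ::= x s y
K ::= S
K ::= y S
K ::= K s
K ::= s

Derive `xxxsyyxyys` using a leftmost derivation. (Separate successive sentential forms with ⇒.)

S ⇒ xSK ⇒ xxSKK ⇒ xxxsyKK ⇒ xxxsyySK ⇒ xxxsyyxSKK ⇒ xxxsyyxyKK ⇒ xxxsyyxySK ⇒ xxxsyyxyyK ⇒ xxxsyyxyys

S ⇒ xSK   [S ::= x S K]
xSK ⇒ xxSKK   [S ::= x S K]
xxSKK ⇒ xxxsyKK   [S ::= x s y]
xxxsyKK ⇒ xxxsyySK   [K ::= y S]
xxxsyySK ⇒ xxxsyyxSKK   [S ::= x S K]
xxxsyyxSKK ⇒ xxxsyyxyKK   [S ::= y]
xxxsyyxyKK ⇒ xxxsyyxySK   [K ::= S]
xxxsyyxySK ⇒ xxxsyyxyyK   [S ::= y]
xxxsyyxyyK ⇒ xxxsyyxyys   [K ::= s]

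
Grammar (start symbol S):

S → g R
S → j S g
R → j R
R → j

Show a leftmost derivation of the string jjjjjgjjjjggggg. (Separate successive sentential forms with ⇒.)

S ⇒ jSg ⇒ jjSgg ⇒ jjjSggg ⇒ jjjjSgggg ⇒ jjjjjSggggg ⇒ jjjjjgRggggg ⇒ jjjjjgjRggggg ⇒ jjjjjgjjRggggg ⇒ jjjjjgjjjRggggg ⇒ jjjjjgjjjjggggg

S ⇒ jSg   [S → j S g]
jSg ⇒ jjSgg   [S → j S g]
jjSgg ⇒ jjjSggg   [S → j S g]
jjjSggg ⇒ jjjjSgggg   [S → j S g]
jjjjSgggg ⇒ jjjjjSggggg   [S → j S g]
jjjjjSggggg ⇒ jjjjjgRggggg   [S → g R]
jjjjjgRggggg ⇒ jjjjjgjRggggg   [R → j R]
jjjjjgjRggggg ⇒ jjjjjgjjRggggg   [R → j R]
jjjjjgjjRggggg ⇒ jjjjjgjjjRggggg   [R → j R]
jjjjjgjjjRggggg ⇒ jjjjjgjjjjggggg   [R → j]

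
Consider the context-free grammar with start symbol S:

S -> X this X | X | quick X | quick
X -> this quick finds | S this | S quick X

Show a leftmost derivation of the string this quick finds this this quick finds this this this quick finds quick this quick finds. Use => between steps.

S => X   [S -> X]
X => S quick X   [X -> S quick X]
S quick X => X this X quick X   [S -> X this X]
X this X quick X => S this this X quick X   [X -> S this]
S this this X quick X => X this X this this X quick X   [S -> X this X]
X this X this this X quick X => this quick finds this X this this X quick X   [X -> this quick finds]
this quick finds this X this this X quick X => this quick finds this this quick finds this this X quick X   [X -> this quick finds]
this quick finds this this quick finds this this X quick X => this quick finds this this quick finds this this this quick finds quick X   [X -> this quick finds]
this quick finds this this quick finds this this this quick finds quick X => this quick finds this this quick finds this this this quick finds quick this quick finds   [X -> this quick finds]

S => X => S quick X => X this X quick X => S this this X quick X => X this X this this X quick X => this quick finds this X this this X quick X => this quick finds this this quick finds this this X quick X => this quick finds this this quick finds this this this quick finds quick X => this quick finds this this quick finds this this this quick finds quick this quick finds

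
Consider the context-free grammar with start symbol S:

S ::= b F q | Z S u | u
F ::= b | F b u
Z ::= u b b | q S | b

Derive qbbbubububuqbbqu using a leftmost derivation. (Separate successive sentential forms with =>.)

S => ZSu => qSSu => qbFqSu => qbFbuqSu => qbFbubuqSu => qbFbububuqSu => qbFbubububuqSu => qbbbubububuqSu => qbbbubububuqbFqu => qbbbubububuqbbqu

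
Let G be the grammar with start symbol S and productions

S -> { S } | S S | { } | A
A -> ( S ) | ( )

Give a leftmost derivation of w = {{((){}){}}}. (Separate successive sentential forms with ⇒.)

S ⇒ {S} ⇒ {{S}} ⇒ {{SS}} ⇒ {{AS}} ⇒ {{(S)S}} ⇒ {{(SS)S}} ⇒ {{(AS)S}} ⇒ {{(()S)S}} ⇒ {{((){})S}} ⇒ {{((){}){}}}

S ⇒ {S}   [S -> { S }]
{S} ⇒ {{S}}   [S -> { S }]
{{S}} ⇒ {{SS}}   [S -> S S]
{{SS}} ⇒ {{AS}}   [S -> A]
{{AS}} ⇒ {{(S)S}}   [A -> ( S )]
{{(S)S}} ⇒ {{(SS)S}}   [S -> S S]
{{(SS)S}} ⇒ {{(AS)S}}   [S -> A]
{{(AS)S}} ⇒ {{(()S)S}}   [A -> ( )]
{{(()S)S}} ⇒ {{((){})S}}   [S -> { }]
{{((){})S}} ⇒ {{((){}){}}}   [S -> { }]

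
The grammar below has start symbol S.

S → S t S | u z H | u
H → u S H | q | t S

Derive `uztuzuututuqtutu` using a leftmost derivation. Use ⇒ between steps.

S ⇒ uzH   [S → u z H]
uzH ⇒ uztS   [H → t S]
uztS ⇒ uztStS   [S → S t S]
uztStS ⇒ uztStStS   [S → S t S]
uztStStS ⇒ uztuzHtStS   [S → u z H]
uztuzHtStS ⇒ uztuzuSHtStS   [H → u S H]
uztuzuSHtStS ⇒ uztuzuStSHtStS   [S → S t S]
uztuzuStSHtStS ⇒ uztuzuutSHtStS   [S → u]
uztuzuutSHtStS ⇒ uztuzuutStSHtStS   [S → S t S]
uztuzuutStSHtStS ⇒ uztuzuututSHtStS   [S → u]
uztuzuututSHtStS ⇒ uztuzuututuHtStS   [S → u]
uztuzuututuHtStS ⇒ uztuzuututuqtStS   [H → q]
uztuzuututuqtStS ⇒ uztuzuututuqtutS   [S → u]
uztuzuututuqtutS ⇒ uztuzuututuqtutu   [S → u]

S ⇒ uzH ⇒ uztS ⇒ uztStS ⇒ uztStStS ⇒ uztuzHtStS ⇒ uztuzuSHtStS ⇒ uztuzuStSHtStS ⇒ uztuzuutSHtStS ⇒ uztuzuutStSHtStS ⇒ uztuzuututSHtStS ⇒ uztuzuututuHtStS ⇒ uztuzuututuqtStS ⇒ uztuzuututuqtutS ⇒ uztuzuututuqtutu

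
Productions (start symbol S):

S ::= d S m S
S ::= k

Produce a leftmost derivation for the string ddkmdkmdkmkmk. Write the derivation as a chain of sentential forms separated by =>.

S=>dSmS=>ddSmSmS=>ddkmSmS=>ddkmdSmSmS=>ddkmdkmSmS=>ddkmdkmdSmSmS=>ddkmdkmdkmSmS=>ddkmdkmdkmkmS=>ddkmdkmdkmkmk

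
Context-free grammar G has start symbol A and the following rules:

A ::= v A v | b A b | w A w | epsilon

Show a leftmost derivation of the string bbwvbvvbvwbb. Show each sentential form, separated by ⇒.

A ⇒ bAb ⇒ bbAbb ⇒ bbwAwbb ⇒ bbwvAvwbb ⇒ bbwvbAbvwbb ⇒ bbwvbvAvbvwbb ⇒ bbwvbvvbvwbb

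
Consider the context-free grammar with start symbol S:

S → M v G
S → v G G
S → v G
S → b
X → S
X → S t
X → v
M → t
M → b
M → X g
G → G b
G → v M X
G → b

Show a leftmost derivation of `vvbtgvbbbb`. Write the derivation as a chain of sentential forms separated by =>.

S => vGG => vGbG => vGbbG => vGbbbG => vvMXbbbG => vvXgXbbbG => vvStgXbbbG => vvbtgXbbbG => vvbtgvbbbG => vvbtgvbbbb

S => vGG   [S → v G G]
vGG => vGbG   [G → G b]
vGbG => vGbbG   [G → G b]
vGbbG => vGbbbG   [G → G b]
vGbbbG => vvMXbbbG   [G → v M X]
vvMXbbbG => vvXgXbbbG   [M → X g]
vvXgXbbbG => vvStgXbbbG   [X → S t]
vvStgXbbbG => vvbtgXbbbG   [S → b]
vvbtgXbbbG => vvbtgvbbbG   [X → v]
vvbtgvbbbG => vvbtgvbbbb   [G → b]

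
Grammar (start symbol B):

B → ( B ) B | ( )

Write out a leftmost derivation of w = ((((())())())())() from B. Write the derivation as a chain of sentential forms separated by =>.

B => (B)B => ((B)B)B => (((B)B)B)B => ((((B)B)B)B)B => ((((())B)B)B)B => ((((())())B)B)B => ((((())())())B)B => ((((())())())())B => ((((())())())())()

B => (B)B   [B → ( B ) B]
(B)B => ((B)B)B   [B → ( B ) B]
((B)B)B => (((B)B)B)B   [B → ( B ) B]
(((B)B)B)B => ((((B)B)B)B)B   [B → ( B ) B]
((((B)B)B)B)B => ((((())B)B)B)B   [B → ( )]
((((())B)B)B)B => ((((())())B)B)B   [B → ( )]
((((())())B)B)B => ((((())())())B)B   [B → ( )]
((((())())())B)B => ((((())())())())B   [B → ( )]
((((())())())())B => ((((())())())())()   [B → ( )]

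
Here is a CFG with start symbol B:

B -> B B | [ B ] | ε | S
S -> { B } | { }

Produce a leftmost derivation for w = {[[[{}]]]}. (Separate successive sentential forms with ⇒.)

B ⇒ BB ⇒ SB ⇒ {B}B ⇒ {[B]}B ⇒ {[BB]}B ⇒ {[[B]B]}B ⇒ {[[[B]]B]}B ⇒ {[[[BB]]B]}B ⇒ {[[[SB]]B]}B ⇒ {[[[{B}B]]B]}B ⇒ {[[[{}B]]B]}B ⇒ {[[[{}]]B]}B ⇒ {[[[{}]]]}B ⇒ {[[[{}]]]}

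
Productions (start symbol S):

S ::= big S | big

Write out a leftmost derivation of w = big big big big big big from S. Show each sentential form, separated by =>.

S => big S   [S ::= big S]
big S => big big S   [S ::= big S]
big big S => big big big S   [S ::= big S]
big big big S => big big big big S   [S ::= big S]
big big big big S => big big big big big S   [S ::= big S]
big big big big big S => big big big big big big   [S ::= big]

S => big S => big big S => big big big S => big big big big S => big big big big big S => big big big big big big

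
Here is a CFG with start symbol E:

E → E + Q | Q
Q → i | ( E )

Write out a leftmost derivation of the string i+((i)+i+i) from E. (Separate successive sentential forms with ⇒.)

E ⇒ E+Q ⇒ Q+Q ⇒ i+Q ⇒ i+(E) ⇒ i+(E+Q) ⇒ i+(E+Q+Q) ⇒ i+(Q+Q+Q) ⇒ i+((E)+Q+Q) ⇒ i+((Q)+Q+Q) ⇒ i+((i)+Q+Q) ⇒ i+((i)+i+Q) ⇒ i+((i)+i+i)

E ⇒ E+Q   [E → E + Q]
E+Q ⇒ Q+Q   [E → Q]
Q+Q ⇒ i+Q   [Q → i]
i+Q ⇒ i+(E)   [Q → ( E )]
i+(E) ⇒ i+(E+Q)   [E → E + Q]
i+(E+Q) ⇒ i+(E+Q+Q)   [E → E + Q]
i+(E+Q+Q) ⇒ i+(Q+Q+Q)   [E → Q]
i+(Q+Q+Q) ⇒ i+((E)+Q+Q)   [Q → ( E )]
i+((E)+Q+Q) ⇒ i+((Q)+Q+Q)   [E → Q]
i+((Q)+Q+Q) ⇒ i+((i)+Q+Q)   [Q → i]
i+((i)+Q+Q) ⇒ i+((i)+i+Q)   [Q → i]
i+((i)+i+Q) ⇒ i+((i)+i+i)   [Q → i]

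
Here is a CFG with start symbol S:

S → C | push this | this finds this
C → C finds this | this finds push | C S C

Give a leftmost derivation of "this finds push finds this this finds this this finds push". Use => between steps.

S => C => C S C => C finds this S C => this finds push finds this S C => this finds push finds this this finds this C => this finds push finds this this finds this this finds push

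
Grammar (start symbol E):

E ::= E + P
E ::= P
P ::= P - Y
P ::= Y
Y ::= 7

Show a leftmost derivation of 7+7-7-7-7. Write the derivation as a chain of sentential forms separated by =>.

E => E+P   [E ::= E + P]
E+P => P+P   [E ::= P]
P+P => Y+P   [P ::= Y]
Y+P => 7+P   [Y ::= 7]
7+P => 7+P-Y   [P ::= P - Y]
7+P-Y => 7+P-Y-Y   [P ::= P - Y]
7+P-Y-Y => 7+P-Y-Y-Y   [P ::= P - Y]
7+P-Y-Y-Y => 7+Y-Y-Y-Y   [P ::= Y]
7+Y-Y-Y-Y => 7+7-Y-Y-Y   [Y ::= 7]
7+7-Y-Y-Y => 7+7-7-Y-Y   [Y ::= 7]
7+7-7-Y-Y => 7+7-7-7-Y   [Y ::= 7]
7+7-7-7-Y => 7+7-7-7-7   [Y ::= 7]

E => E+P => P+P => Y+P => 7+P => 7+P-Y => 7+P-Y-Y => 7+P-Y-Y-Y => 7+Y-Y-Y-Y => 7+7-Y-Y-Y => 7+7-7-Y-Y => 7+7-7-7-Y => 7+7-7-7-7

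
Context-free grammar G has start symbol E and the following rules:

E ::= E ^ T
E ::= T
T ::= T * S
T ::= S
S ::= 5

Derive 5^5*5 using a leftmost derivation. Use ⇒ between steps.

E ⇒ E^T ⇒ T^T ⇒ S^T ⇒ 5^T ⇒ 5^T*S ⇒ 5^S*S ⇒ 5^5*S ⇒ 5^5*5

E ⇒ E^T   [E ::= E ^ T]
E^T ⇒ T^T   [E ::= T]
T^T ⇒ S^T   [T ::= S]
S^T ⇒ 5^T   [S ::= 5]
5^T ⇒ 5^T*S   [T ::= T * S]
5^T*S ⇒ 5^S*S   [T ::= S]
5^S*S ⇒ 5^5*S   [S ::= 5]
5^5*S ⇒ 5^5*5   [S ::= 5]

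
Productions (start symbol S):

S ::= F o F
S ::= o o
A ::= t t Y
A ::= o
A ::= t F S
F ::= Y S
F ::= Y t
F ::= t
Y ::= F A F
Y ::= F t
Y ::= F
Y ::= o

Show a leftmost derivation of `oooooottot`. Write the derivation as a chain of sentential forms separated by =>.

S => FoF => YtoF => FAFtoF => YSAFtoF => FSAFtoF => YSSAFtoF => oSSAFtoF => oooSAFtoF => oooooAFtoF => ooooooFtoF => oooooottoF => oooooottot

S => FoF   [S ::= F o F]
FoF => YtoF   [F ::= Y t]
YtoF => FAFtoF   [Y ::= F A F]
FAFtoF => YSAFtoF   [F ::= Y S]
YSAFtoF => FSAFtoF   [Y ::= F]
FSAFtoF => YSSAFtoF   [F ::= Y S]
YSSAFtoF => oSSAFtoF   [Y ::= o]
oSSAFtoF => oooSAFtoF   [S ::= o o]
oooSAFtoF => oooooAFtoF   [S ::= o o]
oooooAFtoF => ooooooFtoF   [A ::= o]
ooooooFtoF => oooooottoF   [F ::= t]
oooooottoF => oooooottot   [F ::= t]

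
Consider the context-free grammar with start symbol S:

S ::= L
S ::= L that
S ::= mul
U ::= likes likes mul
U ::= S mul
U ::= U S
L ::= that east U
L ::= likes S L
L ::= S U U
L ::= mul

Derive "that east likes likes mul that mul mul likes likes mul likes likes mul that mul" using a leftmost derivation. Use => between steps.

S => L => that east U => that east S mul => that east L that mul => that east likes S L that mul => that east likes L L that mul => that east likes likes S L L that mul => that east likes likes L that L L that mul => that east likes likes mul that L L that mul => that east likes likes mul that mul L that mul => that east likes likes mul that mul S U U that mul => that east likes likes mul that mul mul U U that mul => that east likes likes mul that mul mul likes likes mul U that mul => that east likes likes mul that mul mul likes likes mul likes likes mul that mul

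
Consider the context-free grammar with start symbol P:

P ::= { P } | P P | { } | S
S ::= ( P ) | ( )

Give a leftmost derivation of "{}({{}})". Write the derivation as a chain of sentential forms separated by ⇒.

P ⇒ PP ⇒ {}P ⇒ {}S ⇒ {}(P) ⇒ {}({P}) ⇒ {}({{}})

P ⇒ PP   [P ::= P P]
PP ⇒ {}P   [P ::= { }]
{}P ⇒ {}S   [P ::= S]
{}S ⇒ {}(P)   [S ::= ( P )]
{}(P) ⇒ {}({P})   [P ::= { P }]
{}({P}) ⇒ {}({{}})   [P ::= { }]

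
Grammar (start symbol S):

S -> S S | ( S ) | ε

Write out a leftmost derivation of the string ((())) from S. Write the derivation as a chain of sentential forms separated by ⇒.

S⇒SS⇒(S)S⇒((S))S⇒((SS))S⇒((SSS))S⇒(((S)SS))S⇒((()SS))S⇒((()S))S⇒((()))S⇒((()))

S ⇒ SS   [S -> S S]
SS ⇒ (S)S   [S -> ( S )]
(S)S ⇒ ((S))S   [S -> ( S )]
((S))S ⇒ ((SS))S   [S -> S S]
((SS))S ⇒ ((SSS))S   [S -> S S]
((SSS))S ⇒ (((S)SS))S   [S -> ( S )]
(((S)SS))S ⇒ ((()SS))S   [S -> ε]
((()SS))S ⇒ ((()S))S   [S -> ε]
((()S))S ⇒ ((()))S   [S -> ε]
((()))S ⇒ ((()))   [S -> ε]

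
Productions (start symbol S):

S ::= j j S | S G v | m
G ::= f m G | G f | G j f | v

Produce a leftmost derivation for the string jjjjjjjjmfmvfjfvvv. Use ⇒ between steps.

S ⇒ jjS ⇒ jjSGv ⇒ jjjjSGv ⇒ jjjjSGvGv ⇒ jjjjjjSGvGv ⇒ jjjjjjjjSGvGv ⇒ jjjjjjjjmGvGv ⇒ jjjjjjjjmfmGvGv ⇒ jjjjjjjjmfmGjfvGv ⇒ jjjjjjjjmfmGfjfvGv ⇒ jjjjjjjjmfmvfjfvGv ⇒ jjjjjjjjmfmvfjfvvv

S ⇒ jjS   [S ::= j j S]
jjS ⇒ jjSGv   [S ::= S G v]
jjSGv ⇒ jjjjSGv   [S ::= j j S]
jjjjSGv ⇒ jjjjSGvGv   [S ::= S G v]
jjjjSGvGv ⇒ jjjjjjSGvGv   [S ::= j j S]
jjjjjjSGvGv ⇒ jjjjjjjjSGvGv   [S ::= j j S]
jjjjjjjjSGvGv ⇒ jjjjjjjjmGvGv   [S ::= m]
jjjjjjjjmGvGv ⇒ jjjjjjjjmfmGvGv   [G ::= f m G]
jjjjjjjjmfmGvGv ⇒ jjjjjjjjmfmGjfvGv   [G ::= G j f]
jjjjjjjjmfmGjfvGv ⇒ jjjjjjjjmfmGfjfvGv   [G ::= G f]
jjjjjjjjmfmGfjfvGv ⇒ jjjjjjjjmfmvfjfvGv   [G ::= v]
jjjjjjjjmfmvfjfvGv ⇒ jjjjjjjjmfmvfjfvvv   [G ::= v]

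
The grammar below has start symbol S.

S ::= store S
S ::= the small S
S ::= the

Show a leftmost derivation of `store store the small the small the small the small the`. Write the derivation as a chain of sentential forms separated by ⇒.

S ⇒ store S ⇒ store store S ⇒ store store the small S ⇒ store store the small the small S ⇒ store store the small the small the small S ⇒ store store the small the small the small the small S ⇒ store store the small the small the small the small the

S ⇒ store S   [S ::= store S]
store S ⇒ store store S   [S ::= store S]
store store S ⇒ store store the small S   [S ::= the small S]
store store the small S ⇒ store store the small the small S   [S ::= the small S]
store store the small the small S ⇒ store store the small the small the small S   [S ::= the small S]
store store the small the small the small S ⇒ store store the small the small the small the small S   [S ::= the small S]
store store the small the small the small the small S ⇒ store store the small the small the small the small the   [S ::= the]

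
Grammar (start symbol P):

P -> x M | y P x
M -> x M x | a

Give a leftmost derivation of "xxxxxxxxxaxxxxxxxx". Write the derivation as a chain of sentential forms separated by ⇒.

P ⇒ xM ⇒ xxMx ⇒ xxxMxx ⇒ xxxxMxxx ⇒ xxxxxMxxxx ⇒ xxxxxxMxxxxx ⇒ xxxxxxxMxxxxxx ⇒ xxxxxxxxMxxxxxxx ⇒ xxxxxxxxxMxxxxxxxx ⇒ xxxxxxxxxaxxxxxxxx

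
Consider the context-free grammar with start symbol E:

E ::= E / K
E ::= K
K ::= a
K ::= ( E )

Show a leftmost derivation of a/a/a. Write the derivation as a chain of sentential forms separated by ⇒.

E ⇒ E/K   [E ::= E / K]
E/K ⇒ E/K/K   [E ::= E / K]
E/K/K ⇒ K/K/K   [E ::= K]
K/K/K ⇒ a/K/K   [K ::= a]
a/K/K ⇒ a/a/K   [K ::= a]
a/a/K ⇒ a/a/a   [K ::= a]

E ⇒ E/K ⇒ E/K/K ⇒ K/K/K ⇒ a/K/K ⇒ a/a/K ⇒ a/a/a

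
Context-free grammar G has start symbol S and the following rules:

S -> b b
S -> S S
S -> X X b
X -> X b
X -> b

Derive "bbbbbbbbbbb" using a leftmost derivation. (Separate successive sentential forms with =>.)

S => SS   [S -> S S]
SS => bbS   [S -> b b]
bbS => bbXXb   [S -> X X b]
bbXXb => bbXbXb   [X -> X b]
bbXbXb => bbXbbXb   [X -> X b]
bbXbbXb => bbXbbbXb   [X -> X b]
bbXbbbXb => bbXbbbbXb   [X -> X b]
bbXbbbbXb => bbbbbbbXb   [X -> b]
bbbbbbbXb => bbbbbbbXbb   [X -> X b]
bbbbbbbXbb => bbbbbbbXbbb   [X -> X b]
bbbbbbbXbbb => bbbbbbbbbbb   [X -> b]

S=>SS=>bbS=>bbXXb=>bbXbXb=>bbXbbXb=>bbXbbbXb=>bbXbbbbXb=>bbbbbbbXb=>bbbbbbbXbb=>bbbbbbbXbbb=>bbbbbbbbbbb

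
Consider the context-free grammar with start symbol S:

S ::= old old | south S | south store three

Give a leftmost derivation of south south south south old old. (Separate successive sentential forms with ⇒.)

S ⇒ south S ⇒ south south S ⇒ south south south S ⇒ south south south south S ⇒ south south south south old old

S ⇒ south S   [S ::= south S]
south S ⇒ south south S   [S ::= south S]
south south S ⇒ south south south S   [S ::= south S]
south south south S ⇒ south south south south S   [S ::= south S]
south south south south S ⇒ south south south south old old   [S ::= old old]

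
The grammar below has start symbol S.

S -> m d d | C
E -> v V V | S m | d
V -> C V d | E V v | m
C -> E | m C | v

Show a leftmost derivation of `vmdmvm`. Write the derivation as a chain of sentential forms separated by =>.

S => C => E => Sm => Cm => Em => vVVm => vmVm => vmEVvm => vmdVvm => vmdmvm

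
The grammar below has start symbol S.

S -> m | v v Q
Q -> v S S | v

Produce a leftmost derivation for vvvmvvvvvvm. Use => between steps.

S => vvQ   [S -> v v Q]
vvQ => vvvSS   [Q -> v S S]
vvvSS => vvvmS   [S -> m]
vvvmS => vvvmvvQ   [S -> v v Q]
vvvmvvQ => vvvmvvvSS   [Q -> v S S]
vvvmvvvSS => vvvmvvvvvQS   [S -> v v Q]
vvvmvvvvvQS => vvvmvvvvvvS   [Q -> v]
vvvmvvvvvvS => vvvmvvvvvvm   [S -> m]

S => vvQ => vvvSS => vvvmS => vvvmvvQ => vvvmvvvSS => vvvmvvvvvQS => vvvmvvvvvvS => vvvmvvvvvvm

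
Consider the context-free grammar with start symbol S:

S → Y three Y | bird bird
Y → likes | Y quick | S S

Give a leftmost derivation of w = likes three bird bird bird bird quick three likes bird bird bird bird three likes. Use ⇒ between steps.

S ⇒ Y three Y   [S → Y three Y]
Y three Y ⇒ S S three Y   [Y → S S]
S S three Y ⇒ Y three Y S three Y   [S → Y three Y]
Y three Y S three Y ⇒ likes three Y S three Y   [Y → likes]
likes three Y S three Y ⇒ likes three S S S three Y   [Y → S S]
likes three S S S three Y ⇒ likes three Y three Y S S three Y   [S → Y three Y]
likes three Y three Y S S three Y ⇒ likes three Y quick three Y S S three Y   [Y → Y quick]
likes three Y quick three Y S S three Y ⇒ likes three S S quick three Y S S three Y   [Y → S S]
likes three S S quick three Y S S three Y ⇒ likes three bird bird S quick three Y S S three Y   [S → bird bird]
likes three bird bird S quick three Y S S three Y ⇒ likes three bird bird bird bird quick three Y S S three Y   [S → bird bird]
likes three bird bird bird bird quick three Y S S three Y ⇒ likes three bird bird bird bird quick three likes S S three Y   [Y → likes]
likes three bird bird bird bird quick three likes S S three Y ⇒ likes three bird bird bird bird quick three likes bird bird S three Y   [S → bird bird]
likes three bird bird bird bird quick three likes bird bird S three Y ⇒ likes three bird bird bird bird quick three likes bird bird bird bird three Y   [S → bird bird]
likes three bird bird bird bird quick three likes bird bird bird bird three Y ⇒ likes three bird bird bird bird quick three likes bird bird bird bird three likes   [Y → likes]

S ⇒ Y three Y ⇒ S S three Y ⇒ Y three Y S three Y ⇒ likes three Y S three Y ⇒ likes three S S S three Y ⇒ likes three Y three Y S S three Y ⇒ likes three Y quick three Y S S three Y ⇒ likes three S S quick three Y S S three Y ⇒ likes three bird bird S quick three Y S S three Y ⇒ likes three bird bird bird bird quick three Y S S three Y ⇒ likes three bird bird bird bird quick three likes S S three Y ⇒ likes three bird bird bird bird quick three likes bird bird S three Y ⇒ likes three bird bird bird bird quick three likes bird bird bird bird three Y ⇒ likes three bird bird bird bird quick three likes bird bird bird bird three likes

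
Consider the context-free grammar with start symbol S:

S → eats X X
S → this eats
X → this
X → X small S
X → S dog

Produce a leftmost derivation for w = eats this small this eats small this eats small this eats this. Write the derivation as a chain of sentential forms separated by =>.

S => eats X X   [S → eats X X]
eats X X => eats X small S X   [X → X small S]
eats X small S X => eats X small S small S X   [X → X small S]
eats X small S small S X => eats X small S small S small S X   [X → X small S]
eats X small S small S small S X => eats this small S small S small S X   [X → this]
eats this small S small S small S X => eats this small this eats small S small S X   [S → this eats]
eats this small this eats small S small S X => eats this small this eats small this eats small S X   [S → this eats]
eats this small this eats small this eats small S X => eats this small this eats small this eats small this eats X   [S → this eats]
eats this small this eats small this eats small this eats X => eats this small this eats small this eats small this eats this   [X → this]

S => eats X X => eats X small S X => eats X small S small S X => eats X small S small S small S X => eats this small S small S small S X => eats this small this eats small S small S X => eats this small this eats small this eats small S X => eats this small this eats small this eats small this eats X => eats this small this eats small this eats small this eats this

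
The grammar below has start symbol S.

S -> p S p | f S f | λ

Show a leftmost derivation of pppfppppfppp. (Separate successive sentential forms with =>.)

S => pSp   [S -> p S p]
pSp => ppSpp   [S -> p S p]
ppSpp => pppSppp   [S -> p S p]
pppSppp => pppfSfppp   [S -> f S f]
pppfSfppp => pppfpSpfppp   [S -> p S p]
pppfpSpfppp => pppfppSppfppp   [S -> p S p]
pppfppSppfppp => pppfppppfppp   [S -> λ]

S => pSp => ppSpp => pppSppp => pppfSfppp => pppfpSpfppp => pppfppSppfppp => pppfppppfppp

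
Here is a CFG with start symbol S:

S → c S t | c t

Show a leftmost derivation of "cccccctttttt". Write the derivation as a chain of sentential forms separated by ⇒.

S ⇒ cSt ⇒ ccStt ⇒ cccSttt ⇒ ccccStttt ⇒ cccccSttttt ⇒ cccccctttttt

S ⇒ cSt   [S → c S t]
cSt ⇒ ccStt   [S → c S t]
ccStt ⇒ cccSttt   [S → c S t]
cccSttt ⇒ ccccStttt   [S → c S t]
ccccStttt ⇒ cccccSttttt   [S → c S t]
cccccSttttt ⇒ cccccctttttt   [S → c t]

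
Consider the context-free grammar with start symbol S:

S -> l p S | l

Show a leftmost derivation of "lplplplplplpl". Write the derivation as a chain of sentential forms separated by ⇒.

S⇒lpS⇒lplpS⇒lplplpS⇒lplplplpS⇒lplplplplpS⇒lplplplplplpS⇒lplplplplplpl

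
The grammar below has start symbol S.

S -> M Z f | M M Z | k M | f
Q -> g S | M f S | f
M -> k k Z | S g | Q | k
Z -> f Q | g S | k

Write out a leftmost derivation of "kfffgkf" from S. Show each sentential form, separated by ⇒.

S ⇒ MZf ⇒ SgZf ⇒ MMZgZf ⇒ kMZgZf ⇒ kQZgZf ⇒ kfZgZf ⇒ kffQgZf ⇒ kfffgZf ⇒ kfffgkf

S ⇒ MZf   [S -> M Z f]
MZf ⇒ SgZf   [M -> S g]
SgZf ⇒ MMZgZf   [S -> M M Z]
MMZgZf ⇒ kMZgZf   [M -> k]
kMZgZf ⇒ kQZgZf   [M -> Q]
kQZgZf ⇒ kfZgZf   [Q -> f]
kfZgZf ⇒ kffQgZf   [Z -> f Q]
kffQgZf ⇒ kfffgZf   [Q -> f]
kfffgZf ⇒ kfffgkf   [Z -> k]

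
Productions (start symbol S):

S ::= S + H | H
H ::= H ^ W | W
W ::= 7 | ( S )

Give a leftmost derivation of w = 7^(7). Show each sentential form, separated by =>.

S => H   [S ::= H]
H => H^W   [H ::= H ^ W]
H^W => W^W   [H ::= W]
W^W => 7^W   [W ::= 7]
7^W => 7^(S)   [W ::= ( S )]
7^(S) => 7^(H)   [S ::= H]
7^(H) => 7^(W)   [H ::= W]
7^(W) => 7^(7)   [W ::= 7]

S => H => H^W => W^W => 7^W => 7^(S) => 7^(H) => 7^(W) => 7^(7)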